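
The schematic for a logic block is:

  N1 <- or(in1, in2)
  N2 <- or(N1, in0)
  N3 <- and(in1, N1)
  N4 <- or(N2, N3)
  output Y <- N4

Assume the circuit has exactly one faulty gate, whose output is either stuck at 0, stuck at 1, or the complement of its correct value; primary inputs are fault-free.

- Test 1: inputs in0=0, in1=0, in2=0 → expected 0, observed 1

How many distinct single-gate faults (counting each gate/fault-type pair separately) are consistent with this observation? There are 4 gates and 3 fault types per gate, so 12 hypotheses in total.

8

Fault-free: N1=0, N2=0, N3=0, N4=0 → 0. Observed 1.
  N1 stuck-at-0: output 0 ✗
  N1 stuck-at-1: output 1 ✓
  N1 inverted output: output 1 ✓
  N2 stuck-at-0: output 0 ✗
  N2 stuck-at-1: output 1 ✓
  N2 inverted output: output 1 ✓
  N3 stuck-at-0: output 0 ✗
  N3 stuck-at-1: output 1 ✓
  N3 inverted output: output 1 ✓
  N4 stuck-at-0: output 0 ✗
  N4 stuck-at-1: output 1 ✓
  N4 inverted output: output 1 ✓
Consistent faults: {N1 stuck-at-1, N1 inverted output, N2 stuck-at-1, N2 inverted output, N3 stuck-at-1, N3 inverted output, N4 stuck-at-1, N4 inverted output} — 8 in all.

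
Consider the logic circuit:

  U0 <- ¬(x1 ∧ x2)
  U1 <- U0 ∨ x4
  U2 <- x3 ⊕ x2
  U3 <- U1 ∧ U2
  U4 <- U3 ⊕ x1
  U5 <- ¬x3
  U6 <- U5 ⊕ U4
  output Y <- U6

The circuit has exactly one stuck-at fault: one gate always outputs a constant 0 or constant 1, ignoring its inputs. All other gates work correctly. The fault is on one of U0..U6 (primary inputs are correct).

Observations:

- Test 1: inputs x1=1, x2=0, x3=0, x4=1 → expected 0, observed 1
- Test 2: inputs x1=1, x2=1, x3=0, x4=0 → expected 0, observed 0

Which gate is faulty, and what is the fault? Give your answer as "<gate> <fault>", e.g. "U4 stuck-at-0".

Fault-free values for test 1 (x1=1, x2=0, x3=0, x4=1): U0=1, U1=1, U2=0, U3=0, U4=1, U5=1, U6=0, giving Y=0. Observed 1.
Test 1: faults giving observed 1 are {U2 stuck-at-1, U3 stuck-at-1, U4 stuck-at-0, U5 stuck-at-0, U6 stuck-at-1}.
Test 2 (x1=1, x2=1, x3=0, x4=0): fault-free U0=0, U1=0, U2=1, U3=0, U4=1, U5=1, U6=0 → 0; observed 0. Eliminates U3 stuck-at-1, U4 stuck-at-0, U5 stuck-at-0, U6 stuck-at-1.
Only U2 stuck-at-1 is consistent with every test.

U2 stuck-at-1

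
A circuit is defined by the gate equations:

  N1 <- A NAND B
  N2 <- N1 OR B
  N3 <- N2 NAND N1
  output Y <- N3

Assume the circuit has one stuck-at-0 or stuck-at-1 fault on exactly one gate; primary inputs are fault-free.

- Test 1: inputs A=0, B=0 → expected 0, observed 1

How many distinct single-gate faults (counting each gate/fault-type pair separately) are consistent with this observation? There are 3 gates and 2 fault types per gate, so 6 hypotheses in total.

3

Fault-free: N1=1, N2=1, N3=0 → 0. Observed 1.
  N1 stuck-at-0: output 1 ✓
  N1 stuck-at-1: output 0 ✗
  N2 stuck-at-0: output 1 ✓
  N2 stuck-at-1: output 0 ✗
  N3 stuck-at-0: output 0 ✗
  N3 stuck-at-1: output 1 ✓
Consistent faults: {N1 stuck-at-0, N2 stuck-at-0, N3 stuck-at-1} — 3 in all.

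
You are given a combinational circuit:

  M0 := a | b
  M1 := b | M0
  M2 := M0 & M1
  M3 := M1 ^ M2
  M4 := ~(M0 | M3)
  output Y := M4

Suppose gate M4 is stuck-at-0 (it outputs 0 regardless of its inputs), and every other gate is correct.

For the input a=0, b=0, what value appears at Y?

Propagate with M4 forced: M0=0, M1=0, M2=0, M3=0, M4=0 [stuck-at-0].
So Y = 0. (Without the fault it would be 1.)

0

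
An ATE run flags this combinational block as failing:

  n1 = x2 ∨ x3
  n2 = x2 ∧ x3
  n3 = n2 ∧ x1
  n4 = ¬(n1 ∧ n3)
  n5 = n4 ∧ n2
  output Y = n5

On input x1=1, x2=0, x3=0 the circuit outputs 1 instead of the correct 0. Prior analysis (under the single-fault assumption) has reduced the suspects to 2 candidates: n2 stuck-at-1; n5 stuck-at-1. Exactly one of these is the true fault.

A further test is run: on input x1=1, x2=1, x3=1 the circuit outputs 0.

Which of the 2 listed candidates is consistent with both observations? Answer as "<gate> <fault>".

Evaluate each candidate on input x1=1, x2=1, x3=1:
  n2 stuck-at-1: n1=1, n2=1 [stuck-at-1], n3=1, n4=0, n5=0 → 0 — matches
  n5 stuck-at-1: n1=1, n2=1, n3=1, n4=0, n5=1 [stuck-at-1] → 1 — eliminated
Only n2 stuck-at-1 reproduces the observed 0.

n2 stuck-at-1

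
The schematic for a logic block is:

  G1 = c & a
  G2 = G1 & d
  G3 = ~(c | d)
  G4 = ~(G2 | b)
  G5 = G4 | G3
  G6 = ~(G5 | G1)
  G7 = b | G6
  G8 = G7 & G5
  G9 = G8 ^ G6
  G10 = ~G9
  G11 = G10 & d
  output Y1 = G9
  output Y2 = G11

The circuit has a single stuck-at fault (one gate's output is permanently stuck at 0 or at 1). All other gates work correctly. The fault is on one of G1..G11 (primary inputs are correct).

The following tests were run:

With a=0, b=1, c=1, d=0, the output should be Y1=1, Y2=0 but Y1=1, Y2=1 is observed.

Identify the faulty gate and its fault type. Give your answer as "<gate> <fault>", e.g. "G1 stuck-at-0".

G11 stuck-at-1

Fault-free values for test 1 (a=0, b=1, c=1, d=0): G1=0, G2=0, G3=0, G4=0, G5=0, G6=1, G7=1, G8=0, G9=1, G10=0, G11=0, giving Y1=1, Y2=0. Observed Y1=1, Y2=1.
Test 1: faults giving observed Y1=1, Y2=1 are {G11 stuck-at-1}.
Only G11 stuck-at-1 is consistent with every test.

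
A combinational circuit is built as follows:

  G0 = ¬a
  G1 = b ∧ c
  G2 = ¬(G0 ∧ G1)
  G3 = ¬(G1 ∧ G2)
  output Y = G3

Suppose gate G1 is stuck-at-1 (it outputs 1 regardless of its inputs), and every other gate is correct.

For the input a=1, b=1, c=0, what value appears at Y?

Propagate with G1 forced: G0=0, G1=1 [stuck-at-1], G2=1, G3=0.
So Y = 0. (Without the fault it would be 1.)

0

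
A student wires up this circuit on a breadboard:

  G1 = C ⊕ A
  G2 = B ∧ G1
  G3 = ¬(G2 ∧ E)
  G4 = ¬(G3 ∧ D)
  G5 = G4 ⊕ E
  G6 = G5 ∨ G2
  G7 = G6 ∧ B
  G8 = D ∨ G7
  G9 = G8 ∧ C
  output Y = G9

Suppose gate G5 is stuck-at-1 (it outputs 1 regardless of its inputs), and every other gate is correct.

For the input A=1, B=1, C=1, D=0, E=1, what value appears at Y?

1

Propagate with G5 forced: G1=0, G2=0, G3=1, G4=1, G5=1 [stuck-at-1], G6=1, G7=1, G8=1, G9=1.
So Y = 1. (Without the fault it would be 0.)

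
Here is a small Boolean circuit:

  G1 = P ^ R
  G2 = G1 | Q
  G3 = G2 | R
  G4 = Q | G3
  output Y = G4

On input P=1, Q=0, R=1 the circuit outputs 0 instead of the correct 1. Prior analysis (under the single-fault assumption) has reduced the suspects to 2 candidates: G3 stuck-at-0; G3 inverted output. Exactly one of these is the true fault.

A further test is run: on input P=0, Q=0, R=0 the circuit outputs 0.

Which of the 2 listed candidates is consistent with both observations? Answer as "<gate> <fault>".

Evaluate each candidate on input P=0, Q=0, R=0:
  G3 stuck-at-0: G1=0, G2=0, G3=0 [stuck-at-0], G4=0 → 0 — matches
  G3 inverted output: G1=0, G2=0, G3=1 [inverted output], G4=1 → 1 — eliminated
Only G3 stuck-at-0 reproduces the observed 0.

G3 stuck-at-0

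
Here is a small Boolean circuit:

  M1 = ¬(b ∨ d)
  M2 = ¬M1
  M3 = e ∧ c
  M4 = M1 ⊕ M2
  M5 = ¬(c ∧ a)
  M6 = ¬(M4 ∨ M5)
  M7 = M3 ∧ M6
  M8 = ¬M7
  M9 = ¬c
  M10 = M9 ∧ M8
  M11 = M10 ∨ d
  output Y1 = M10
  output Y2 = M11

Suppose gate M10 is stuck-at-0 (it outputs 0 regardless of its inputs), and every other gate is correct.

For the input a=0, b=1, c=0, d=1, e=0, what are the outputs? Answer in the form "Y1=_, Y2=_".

Propagate with M10 forced: M1=0, M2=1, M3=0, M4=1, M5=1, M6=0, M7=0, M8=1, M9=1, M10=0 [stuck-at-0], M11=1.
So the outputs are Y1=0, Y2=1. (Without the fault they would be Y1=1, Y2=1.)

Y1=0, Y2=1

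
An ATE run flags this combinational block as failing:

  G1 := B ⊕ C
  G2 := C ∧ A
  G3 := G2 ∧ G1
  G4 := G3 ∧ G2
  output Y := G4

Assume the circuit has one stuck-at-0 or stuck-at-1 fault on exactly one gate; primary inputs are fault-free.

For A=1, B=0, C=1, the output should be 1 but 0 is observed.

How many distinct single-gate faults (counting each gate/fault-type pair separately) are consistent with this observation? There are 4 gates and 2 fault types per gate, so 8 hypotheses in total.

Fault-free: G1=1, G2=1, G3=1, G4=1 → 1. Observed 0.
  G1 stuck-at-0: output 0 ✓
  G1 stuck-at-1: output 1 ✗
  G2 stuck-at-0: output 0 ✓
  G2 stuck-at-1: output 1 ✗
  G3 stuck-at-0: output 0 ✓
  G3 stuck-at-1: output 1 ✗
  G4 stuck-at-0: output 0 ✓
  G4 stuck-at-1: output 1 ✗
Consistent faults: {G1 stuck-at-0, G2 stuck-at-0, G3 stuck-at-0, G4 stuck-at-0} — 4 in all.

4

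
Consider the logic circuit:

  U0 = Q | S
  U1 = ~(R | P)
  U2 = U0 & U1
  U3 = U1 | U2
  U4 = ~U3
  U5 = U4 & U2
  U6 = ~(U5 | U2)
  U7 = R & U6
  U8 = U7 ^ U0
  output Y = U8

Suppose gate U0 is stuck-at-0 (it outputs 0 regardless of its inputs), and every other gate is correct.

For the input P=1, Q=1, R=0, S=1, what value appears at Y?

0

Propagate with U0 forced: U0=0 [stuck-at-0], U1=0, U2=0, U3=0, U4=1, U5=0, U6=1, U7=0, U8=0.
So Y = 0. (Without the fault it would be 1.)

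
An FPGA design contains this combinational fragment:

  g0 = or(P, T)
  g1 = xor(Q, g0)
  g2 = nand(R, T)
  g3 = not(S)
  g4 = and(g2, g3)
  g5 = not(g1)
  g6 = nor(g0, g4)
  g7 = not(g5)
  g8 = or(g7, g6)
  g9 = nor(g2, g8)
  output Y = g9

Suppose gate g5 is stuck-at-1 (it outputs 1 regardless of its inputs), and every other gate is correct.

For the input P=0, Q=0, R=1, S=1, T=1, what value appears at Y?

1

Propagate with g5 forced: g0=1, g1=1, g2=0, g3=0, g4=0, g5=1 [stuck-at-1], g6=0, g7=0, g8=0, g9=1.
So Y = 1. (Without the fault it would be 0.)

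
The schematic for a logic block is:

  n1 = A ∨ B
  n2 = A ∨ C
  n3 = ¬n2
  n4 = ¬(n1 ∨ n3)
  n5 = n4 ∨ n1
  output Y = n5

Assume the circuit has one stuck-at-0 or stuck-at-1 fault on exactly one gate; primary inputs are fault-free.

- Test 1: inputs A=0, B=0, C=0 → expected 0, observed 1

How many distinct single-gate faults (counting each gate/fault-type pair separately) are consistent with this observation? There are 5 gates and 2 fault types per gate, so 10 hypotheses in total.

Fault-free: n1=0, n2=0, n3=1, n4=0, n5=0 → 0. Observed 1.
  n1 stuck-at-0: output 0 ✗
  n1 stuck-at-1: output 1 ✓
  n2 stuck-at-0: output 0 ✗
  n2 stuck-at-1: output 1 ✓
  n3 stuck-at-0: output 1 ✓
  n3 stuck-at-1: output 0 ✗
  n4 stuck-at-0: output 0 ✗
  n4 stuck-at-1: output 1 ✓
  n5 stuck-at-0: output 0 ✗
  n5 stuck-at-1: output 1 ✓
Consistent faults: {n1 stuck-at-1, n2 stuck-at-1, n3 stuck-at-0, n4 stuck-at-1, n5 stuck-at-1} — 5 in all.

5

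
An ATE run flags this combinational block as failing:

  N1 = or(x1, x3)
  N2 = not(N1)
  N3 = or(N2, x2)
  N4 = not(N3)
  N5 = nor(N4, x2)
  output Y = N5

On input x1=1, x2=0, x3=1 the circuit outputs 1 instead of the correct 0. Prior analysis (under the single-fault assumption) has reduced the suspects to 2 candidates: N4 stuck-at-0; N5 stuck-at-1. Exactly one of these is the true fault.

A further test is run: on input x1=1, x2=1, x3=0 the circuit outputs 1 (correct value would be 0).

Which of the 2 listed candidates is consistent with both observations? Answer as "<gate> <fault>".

Evaluate each candidate on input x1=1, x2=1, x3=0:
  N4 stuck-at-0: N1=1, N2=0, N3=1, N4=0 [stuck-at-0], N5=0 → 0 — eliminated
  N5 stuck-at-1: N1=1, N2=0, N3=1, N4=0, N5=1 [stuck-at-1] → 1 — matches
Only N5 stuck-at-1 reproduces the observed 1.

N5 stuck-at-1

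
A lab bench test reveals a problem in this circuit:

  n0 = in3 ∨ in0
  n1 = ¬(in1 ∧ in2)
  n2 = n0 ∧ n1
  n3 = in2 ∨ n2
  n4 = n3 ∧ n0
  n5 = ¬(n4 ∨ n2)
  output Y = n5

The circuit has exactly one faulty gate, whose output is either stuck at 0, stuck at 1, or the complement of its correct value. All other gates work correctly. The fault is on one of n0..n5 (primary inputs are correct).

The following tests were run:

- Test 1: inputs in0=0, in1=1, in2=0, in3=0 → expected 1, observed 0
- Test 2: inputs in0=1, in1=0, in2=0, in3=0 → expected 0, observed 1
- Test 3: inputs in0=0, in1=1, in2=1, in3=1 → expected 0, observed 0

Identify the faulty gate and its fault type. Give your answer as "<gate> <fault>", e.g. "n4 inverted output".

Fault-free values for test 1 (in0=0, in1=1, in2=0, in3=0): n0=0, n1=1, n2=0, n3=0, n4=0, n5=1, giving Y=1. Observed 0.
Test 1: faults giving observed 0 are {n0 stuck-at-1, n0 inverted output, n2 stuck-at-1, n2 inverted output, n4 stuck-at-1, n4 inverted output, n5 stuck-at-0, n5 inverted output}.
Test 2 (in0=1, in1=0, in2=0, in3=0): fault-free n0=1, n1=1, n2=1, n3=1, n4=1, n5=0 → 0; observed 1. Eliminates n0 stuck-at-1, n2 stuck-at-1, n4 stuck-at-1, n4 inverted output, n5 stuck-at-0.
Test 3 (in0=0, in1=1, in2=1, in3=1): fault-free n0=1, n1=0, n2=0, n3=1, n4=1, n5=0 → 0; observed 0. Eliminates n0 inverted output, n5 inverted output.
Only n2 inverted output is consistent with every test.

n2 inverted output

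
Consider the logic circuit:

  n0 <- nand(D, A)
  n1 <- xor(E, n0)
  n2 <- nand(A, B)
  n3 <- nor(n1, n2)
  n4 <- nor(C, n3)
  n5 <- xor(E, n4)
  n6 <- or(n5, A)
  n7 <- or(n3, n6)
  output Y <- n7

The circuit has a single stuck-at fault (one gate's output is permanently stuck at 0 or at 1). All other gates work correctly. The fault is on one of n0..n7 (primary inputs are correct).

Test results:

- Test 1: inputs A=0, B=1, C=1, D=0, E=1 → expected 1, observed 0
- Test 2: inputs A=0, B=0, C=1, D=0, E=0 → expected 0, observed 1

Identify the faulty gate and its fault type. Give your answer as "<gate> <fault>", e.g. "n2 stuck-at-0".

Fault-free values for test 1 (A=0, B=1, C=1, D=0, E=1): n0=1, n1=0, n2=1, n3=0, n4=0, n5=1, n6=1, n7=1, giving Y=1. Observed 0.
Test 1: faults giving observed 0 are {n4 stuck-at-1, n5 stuck-at-0, n6 stuck-at-0, n7 stuck-at-0}.
Test 2 (A=0, B=0, C=1, D=0, E=0): fault-free n0=1, n1=1, n2=1, n3=0, n4=0, n5=0, n6=0, n7=0 → 0; observed 1. Eliminates n5 stuck-at-0, n6 stuck-at-0, n7 stuck-at-0.
Only n4 stuck-at-1 is consistent with every test.

n4 stuck-at-1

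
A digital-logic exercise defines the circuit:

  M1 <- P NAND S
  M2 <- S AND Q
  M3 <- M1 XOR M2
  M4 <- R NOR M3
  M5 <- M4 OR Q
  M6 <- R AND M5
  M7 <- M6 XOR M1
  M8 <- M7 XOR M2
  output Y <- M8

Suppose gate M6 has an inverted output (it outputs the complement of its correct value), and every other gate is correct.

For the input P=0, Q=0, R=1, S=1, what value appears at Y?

0

Propagate with M6 forced: M1=1, M2=0, M3=1, M4=0, M5=0, M6=1 [inverted output], M7=0, M8=0.
So Y = 0. (Without the fault it would be 1.)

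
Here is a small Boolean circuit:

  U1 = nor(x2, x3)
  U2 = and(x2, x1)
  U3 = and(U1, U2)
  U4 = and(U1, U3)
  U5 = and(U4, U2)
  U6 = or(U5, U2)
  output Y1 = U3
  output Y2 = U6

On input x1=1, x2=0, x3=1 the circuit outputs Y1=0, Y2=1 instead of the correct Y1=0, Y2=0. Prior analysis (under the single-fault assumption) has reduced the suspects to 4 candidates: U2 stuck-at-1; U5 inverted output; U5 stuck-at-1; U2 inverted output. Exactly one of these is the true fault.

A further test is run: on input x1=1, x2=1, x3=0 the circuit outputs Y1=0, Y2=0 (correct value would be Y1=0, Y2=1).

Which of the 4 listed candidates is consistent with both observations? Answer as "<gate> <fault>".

U2 inverted output

Evaluate each candidate on input x1=1, x2=1, x3=0:
  U2 stuck-at-1: U1=0, U2=1 [stuck-at-1], U3=0, U4=0, U5=0, U6=1 → Y1=0, Y2=1 — eliminated
  U5 inverted output: U1=0, U2=1, U3=0, U4=0, U5=1 [inverted output], U6=1 → Y1=0, Y2=1 — eliminated
  U5 stuck-at-1: U1=0, U2=1, U3=0, U4=0, U5=1 [stuck-at-1], U6=1 → Y1=0, Y2=1 — eliminated
  U2 inverted output: U1=0, U2=0 [inverted output], U3=0, U4=0, U5=0, U6=0 → Y1=0, Y2=0 — matches
Only U2 inverted output reproduces the observed Y1=0, Y2=0.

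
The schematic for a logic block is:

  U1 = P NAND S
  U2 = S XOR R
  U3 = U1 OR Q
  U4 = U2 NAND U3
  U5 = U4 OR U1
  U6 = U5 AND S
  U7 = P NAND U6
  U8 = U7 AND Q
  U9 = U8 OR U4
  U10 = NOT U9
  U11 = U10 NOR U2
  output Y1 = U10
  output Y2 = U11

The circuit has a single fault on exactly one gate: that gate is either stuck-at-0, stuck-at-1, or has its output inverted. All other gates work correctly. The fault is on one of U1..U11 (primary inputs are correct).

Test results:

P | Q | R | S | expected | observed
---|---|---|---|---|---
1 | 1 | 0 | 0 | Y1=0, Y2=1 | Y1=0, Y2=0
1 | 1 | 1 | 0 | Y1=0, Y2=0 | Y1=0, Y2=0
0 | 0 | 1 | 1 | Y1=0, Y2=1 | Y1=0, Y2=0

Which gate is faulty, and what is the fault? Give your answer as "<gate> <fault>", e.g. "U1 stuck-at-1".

Fault-free values for test 1 (P=1, Q=1, R=0, S=0): U1=1, U2=0, U3=1, U4=1, U5=1, U6=0, U7=1, U8=1, U9=1, U10=0, U11=1, giving Y1=0, Y2=1. Observed Y1=0, Y2=0.
Test 1: faults giving observed Y1=0, Y2=0 are {U2 stuck-at-1, U2 inverted output, U11 stuck-at-0, U11 inverted output}.
Test 2 (P=1, Q=1, R=1, S=0): fault-free U1=1, U2=1, U3=1, U4=0, U5=1, U6=0, U7=1, U8=1, U9=1, U10=0, U11=0 → Y1=0, Y2=0; observed Y1=0, Y2=0. Eliminates U2 inverted output, U11 inverted output.
Test 3 (P=0, Q=0, R=1, S=1): fault-free U1=1, U2=0, U3=1, U4=1, U5=1, U6=1, U7=1, U8=0, U9=1, U10=0, U11=1 → Y1=0, Y2=1; observed Y1=0, Y2=0. Eliminates U2 stuck-at-1.
Only U11 stuck-at-0 is consistent with every test.

U11 stuck-at-0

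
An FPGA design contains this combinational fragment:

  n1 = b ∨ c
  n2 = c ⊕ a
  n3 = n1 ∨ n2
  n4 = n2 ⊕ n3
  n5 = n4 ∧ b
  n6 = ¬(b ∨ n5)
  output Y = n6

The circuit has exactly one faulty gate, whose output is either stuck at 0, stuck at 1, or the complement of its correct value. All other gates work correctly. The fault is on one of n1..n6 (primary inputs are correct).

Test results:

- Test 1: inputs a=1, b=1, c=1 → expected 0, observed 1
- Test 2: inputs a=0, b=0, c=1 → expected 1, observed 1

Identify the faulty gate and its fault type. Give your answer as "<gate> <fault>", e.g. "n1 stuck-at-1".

n6 stuck-at-1

Fault-free values for test 1 (a=1, b=1, c=1): n1=1, n2=0, n3=1, n4=1, n5=1, n6=0, giving Y=0. Observed 1.
Test 1: faults giving observed 1 are {n6 stuck-at-1, n6 inverted output}.
Test 2 (a=0, b=0, c=1): fault-free n1=1, n2=1, n3=1, n4=0, n5=0, n6=1 → 1; observed 1. Eliminates n6 inverted output.
Only n6 stuck-at-1 is consistent with every test.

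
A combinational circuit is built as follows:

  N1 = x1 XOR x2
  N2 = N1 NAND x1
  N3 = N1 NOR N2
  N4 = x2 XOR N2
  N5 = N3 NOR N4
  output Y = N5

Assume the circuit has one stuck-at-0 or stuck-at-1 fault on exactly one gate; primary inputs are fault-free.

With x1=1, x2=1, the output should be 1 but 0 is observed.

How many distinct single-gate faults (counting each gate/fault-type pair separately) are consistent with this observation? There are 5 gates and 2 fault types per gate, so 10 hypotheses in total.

5

Fault-free: N1=0, N2=1, N3=0, N4=0, N5=1 → 1. Observed 0.
  N1 stuck-at-0: output 1 ✗
  N1 stuck-at-1: output 0 ✓
  N2 stuck-at-0: output 0 ✓
  N2 stuck-at-1: output 1 ✗
  N3 stuck-at-0: output 1 ✗
  N3 stuck-at-1: output 0 ✓
  N4 stuck-at-0: output 1 ✗
  N4 stuck-at-1: output 0 ✓
  N5 stuck-at-0: output 0 ✓
  N5 stuck-at-1: output 1 ✗
Consistent faults: {N1 stuck-at-1, N2 stuck-at-0, N3 stuck-at-1, N4 stuck-at-1, N5 stuck-at-0} — 5 in all.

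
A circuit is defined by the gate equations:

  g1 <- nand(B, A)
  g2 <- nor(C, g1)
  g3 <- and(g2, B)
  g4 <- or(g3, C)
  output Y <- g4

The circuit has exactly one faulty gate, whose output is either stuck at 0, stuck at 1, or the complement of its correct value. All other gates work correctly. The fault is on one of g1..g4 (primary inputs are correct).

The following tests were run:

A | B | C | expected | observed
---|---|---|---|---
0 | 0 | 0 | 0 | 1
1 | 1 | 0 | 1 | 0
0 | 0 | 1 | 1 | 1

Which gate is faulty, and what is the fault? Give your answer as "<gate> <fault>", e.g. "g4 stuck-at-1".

g3 inverted output

Fault-free values for test 1 (A=0, B=0, C=0): g1=1, g2=0, g3=0, g4=0, giving Y=0. Observed 1.
Test 1: faults giving observed 1 are {g3 stuck-at-1, g3 inverted output, g4 stuck-at-1, g4 inverted output}.
Test 2 (A=1, B=1, C=0): fault-free g1=0, g2=1, g3=1, g4=1 → 1; observed 0. Eliminates g3 stuck-at-1, g4 stuck-at-1.
Test 3 (A=0, B=0, C=1): fault-free g1=1, g2=0, g3=0, g4=1 → 1; observed 1. Eliminates g4 inverted output.
Only g3 inverted output is consistent with every test.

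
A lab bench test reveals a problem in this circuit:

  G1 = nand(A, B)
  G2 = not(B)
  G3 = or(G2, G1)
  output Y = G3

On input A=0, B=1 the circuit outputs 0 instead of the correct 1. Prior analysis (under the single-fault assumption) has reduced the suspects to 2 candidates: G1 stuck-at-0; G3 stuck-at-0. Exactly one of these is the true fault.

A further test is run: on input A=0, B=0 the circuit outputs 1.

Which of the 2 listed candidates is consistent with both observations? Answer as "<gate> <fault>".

G1 stuck-at-0

Evaluate each candidate on input A=0, B=0:
  G1 stuck-at-0: G1=0 [stuck-at-0], G2=1, G3=1 → 1 — matches
  G3 stuck-at-0: G1=1, G2=1, G3=0 [stuck-at-0] → 0 — eliminated
Only G1 stuck-at-0 reproduces the observed 1.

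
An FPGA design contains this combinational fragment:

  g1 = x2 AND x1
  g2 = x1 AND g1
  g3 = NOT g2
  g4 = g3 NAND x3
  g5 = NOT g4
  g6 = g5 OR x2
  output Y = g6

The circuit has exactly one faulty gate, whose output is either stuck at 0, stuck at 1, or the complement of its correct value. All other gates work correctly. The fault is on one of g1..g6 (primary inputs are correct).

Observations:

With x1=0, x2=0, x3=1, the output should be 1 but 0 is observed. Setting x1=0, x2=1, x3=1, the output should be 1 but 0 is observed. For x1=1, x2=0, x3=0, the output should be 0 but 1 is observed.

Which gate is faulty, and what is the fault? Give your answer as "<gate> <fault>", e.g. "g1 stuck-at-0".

Fault-free values for test 1 (x1=0, x2=0, x3=1): g1=0, g2=0, g3=1, g4=0, g5=1, g6=1, giving Y=1. Observed 0.
Test 1: faults giving observed 0 are {g2 stuck-at-1, g2 inverted output, g3 stuck-at-0, g3 inverted output, g4 stuck-at-1, g4 inverted output, g5 stuck-at-0, g5 inverted output, g6 stuck-at-0, g6 inverted output}.
Test 2 (x1=0, x2=1, x3=1): fault-free g1=0, g2=0, g3=1, g4=0, g5=1, g6=1 → 1; observed 0. Eliminates g2 stuck-at-1, g2 inverted output, g3 stuck-at-0, g3 inverted output, g4 stuck-at-1, g4 inverted output, g5 stuck-at-0, g5 inverted output.
Test 3 (x1=1, x2=0, x3=0): fault-free g1=0, g2=0, g3=1, g4=1, g5=0, g6=0 → 0; observed 1. Eliminates g6 stuck-at-0.
Only g6 inverted output is consistent with every test.

g6 inverted output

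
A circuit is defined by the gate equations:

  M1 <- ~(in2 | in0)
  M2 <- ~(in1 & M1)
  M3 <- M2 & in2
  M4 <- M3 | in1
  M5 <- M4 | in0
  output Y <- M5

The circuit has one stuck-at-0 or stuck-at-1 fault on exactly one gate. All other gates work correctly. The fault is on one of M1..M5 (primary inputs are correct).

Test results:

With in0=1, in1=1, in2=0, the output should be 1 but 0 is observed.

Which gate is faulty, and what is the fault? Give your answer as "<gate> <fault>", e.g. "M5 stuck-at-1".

Fault-free values for test 1 (in0=1, in1=1, in2=0): M1=0, M2=1, M3=0, M4=1, M5=1, giving Y=1. Observed 0.
Test 1: faults giving observed 0 are {M5 stuck-at-0}.
Only M5 stuck-at-0 is consistent with every test.

M5 stuck-at-0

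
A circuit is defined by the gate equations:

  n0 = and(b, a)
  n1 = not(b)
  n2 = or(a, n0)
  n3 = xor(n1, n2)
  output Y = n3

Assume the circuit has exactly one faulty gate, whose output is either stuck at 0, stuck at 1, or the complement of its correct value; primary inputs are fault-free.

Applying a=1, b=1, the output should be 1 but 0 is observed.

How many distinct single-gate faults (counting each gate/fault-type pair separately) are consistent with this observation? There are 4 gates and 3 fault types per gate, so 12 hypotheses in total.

Fault-free: n0=1, n1=0, n2=1, n3=1 → 1. Observed 0.
  n0 stuck-at-0: output 1 ✗
  n0 stuck-at-1: output 1 ✗
  n0 inverted output: output 1 ✗
  n1 stuck-at-0: output 1 ✗
  n1 stuck-at-1: output 0 ✓
  n1 inverted output: output 0 ✓
  n2 stuck-at-0: output 0 ✓
  n2 stuck-at-1: output 1 ✗
  n2 inverted output: output 0 ✓
  n3 stuck-at-0: output 0 ✓
  n3 stuck-at-1: output 1 ✗
  n3 inverted output: output 0 ✓
Consistent faults: {n1 stuck-at-1, n1 inverted output, n2 stuck-at-0, n2 inverted output, n3 stuck-at-0, n3 inverted output} — 6 in all.

6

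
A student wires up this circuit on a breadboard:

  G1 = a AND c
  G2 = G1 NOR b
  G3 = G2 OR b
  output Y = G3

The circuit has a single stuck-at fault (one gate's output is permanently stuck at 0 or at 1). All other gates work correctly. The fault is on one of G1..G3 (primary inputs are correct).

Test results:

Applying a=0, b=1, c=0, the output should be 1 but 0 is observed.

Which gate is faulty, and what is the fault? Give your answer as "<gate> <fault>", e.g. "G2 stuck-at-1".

Fault-free values for test 1 (a=0, b=1, c=0): G1=0, G2=0, G3=1, giving Y=1. Observed 0.
Test 1: faults giving observed 0 are {G3 stuck-at-0}.
Only G3 stuck-at-0 is consistent with every test.

G3 stuck-at-0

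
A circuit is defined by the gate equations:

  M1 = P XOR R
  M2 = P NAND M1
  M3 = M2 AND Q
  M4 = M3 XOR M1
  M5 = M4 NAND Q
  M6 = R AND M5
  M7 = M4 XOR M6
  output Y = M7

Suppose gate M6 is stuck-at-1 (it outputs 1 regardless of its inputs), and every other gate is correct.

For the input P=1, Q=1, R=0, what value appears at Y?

Propagate with M6 forced: M1=1, M2=0, M3=0, M4=1, M5=0, M6=1 [stuck-at-1], M7=0.
So Y = 0. (Without the fault it would be 1.)

0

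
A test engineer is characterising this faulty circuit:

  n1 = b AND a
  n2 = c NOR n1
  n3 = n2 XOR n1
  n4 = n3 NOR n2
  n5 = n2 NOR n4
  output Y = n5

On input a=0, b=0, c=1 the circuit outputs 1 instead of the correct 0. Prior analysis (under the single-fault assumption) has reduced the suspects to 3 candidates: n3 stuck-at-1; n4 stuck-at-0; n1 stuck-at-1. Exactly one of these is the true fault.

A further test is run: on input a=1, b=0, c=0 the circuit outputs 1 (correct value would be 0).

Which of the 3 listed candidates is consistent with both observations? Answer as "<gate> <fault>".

Evaluate each candidate on input a=1, b=0, c=0:
  n3 stuck-at-1: n1=0, n2=1, n3=1 [stuck-at-1], n4=0, n5=0 → 0 — eliminated
  n4 stuck-at-0: n1=0, n2=1, n3=1, n4=0 [stuck-at-0], n5=0 → 0 — eliminated
  n1 stuck-at-1: n1=1 [stuck-at-1], n2=0, n3=1, n4=0, n5=1 → 1 — matches
Only n1 stuck-at-1 reproduces the observed 1.

n1 stuck-at-1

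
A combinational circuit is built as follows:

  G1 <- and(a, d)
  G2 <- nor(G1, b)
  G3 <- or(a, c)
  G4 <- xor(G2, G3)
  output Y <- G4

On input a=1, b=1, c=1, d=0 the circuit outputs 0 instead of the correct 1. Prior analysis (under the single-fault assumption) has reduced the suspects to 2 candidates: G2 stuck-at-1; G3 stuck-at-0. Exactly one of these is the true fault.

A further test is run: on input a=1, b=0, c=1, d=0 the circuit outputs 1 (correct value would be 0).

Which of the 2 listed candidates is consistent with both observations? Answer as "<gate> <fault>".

Evaluate each candidate on input a=1, b=0, c=1, d=0:
  G2 stuck-at-1: G1=0, G2=1 [stuck-at-1], G3=1, G4=0 → 0 — eliminated
  G3 stuck-at-0: G1=0, G2=1, G3=0 [stuck-at-0], G4=1 → 1 — matches
Only G3 stuck-at-0 reproduces the observed 1.

G3 stuck-at-0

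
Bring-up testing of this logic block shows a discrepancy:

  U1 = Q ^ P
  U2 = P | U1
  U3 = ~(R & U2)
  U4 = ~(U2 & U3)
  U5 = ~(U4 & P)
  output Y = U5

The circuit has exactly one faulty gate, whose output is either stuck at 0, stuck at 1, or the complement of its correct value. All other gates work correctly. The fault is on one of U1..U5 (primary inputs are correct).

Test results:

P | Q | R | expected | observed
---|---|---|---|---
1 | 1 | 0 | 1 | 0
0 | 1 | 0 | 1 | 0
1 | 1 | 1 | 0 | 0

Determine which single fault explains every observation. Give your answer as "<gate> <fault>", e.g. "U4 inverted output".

U5 stuck-at-0

Fault-free values for test 1 (P=1, Q=1, R=0): U1=0, U2=1, U3=1, U4=0, U5=1, giving Y=1. Observed 0.
Test 1: faults giving observed 0 are {U2 stuck-at-0, U2 inverted output, U3 stuck-at-0, U3 inverted output, U4 stuck-at-1, U4 inverted output, U5 stuck-at-0, U5 inverted output}.
Test 2 (P=0, Q=1, R=0): fault-free U1=1, U2=1, U3=1, U4=0, U5=1 → 1; observed 0. Eliminates U2 stuck-at-0, U2 inverted output, U3 stuck-at-0, U3 inverted output, U4 stuck-at-1, U4 inverted output.
Test 3 (P=1, Q=1, R=1): fault-free U1=0, U2=1, U3=0, U4=1, U5=0 → 0; observed 0. Eliminates U5 inverted output.
Only U5 stuck-at-0 is consistent with every test.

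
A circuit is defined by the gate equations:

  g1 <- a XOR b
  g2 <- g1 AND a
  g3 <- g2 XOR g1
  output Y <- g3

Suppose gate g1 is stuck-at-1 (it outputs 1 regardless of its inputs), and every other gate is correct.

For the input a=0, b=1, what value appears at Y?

1

Propagate with g1 forced: g1=1 [stuck-at-1], g2=0, g3=1.
So Y = 1. (Same as the fault-free value — the fault is masked on this input.)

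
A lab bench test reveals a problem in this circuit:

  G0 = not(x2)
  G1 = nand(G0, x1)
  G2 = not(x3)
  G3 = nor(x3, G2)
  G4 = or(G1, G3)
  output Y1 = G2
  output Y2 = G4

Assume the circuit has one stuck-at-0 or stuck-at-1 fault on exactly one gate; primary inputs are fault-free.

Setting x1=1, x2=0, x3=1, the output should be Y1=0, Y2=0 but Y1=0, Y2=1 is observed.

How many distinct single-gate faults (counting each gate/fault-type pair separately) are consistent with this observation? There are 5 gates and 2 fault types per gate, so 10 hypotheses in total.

4

Fault-free: G0=1, G1=0, G2=0, G3=0, G4=0 → Y1=0, Y2=0. Observed Y1=0, Y2=1.
  G0 stuck-at-0: output Y1=0, Y2=1 ✓
  G0 stuck-at-1: output Y1=0, Y2=0 ✗
  G1 stuck-at-0: output Y1=0, Y2=0 ✗
  G1 stuck-at-1: output Y1=0, Y2=1 ✓
  G2 stuck-at-0: output Y1=0, Y2=0 ✗
  G2 stuck-at-1: output Y1=1, Y2=0 ✗
  G3 stuck-at-0: output Y1=0, Y2=0 ✗
  G3 stuck-at-1: output Y1=0, Y2=1 ✓
  G4 stuck-at-0: output Y1=0, Y2=0 ✗
  G4 stuck-at-1: output Y1=0, Y2=1 ✓
Consistent faults: {G0 stuck-at-0, G1 stuck-at-1, G3 stuck-at-1, G4 stuck-at-1} — 4 in all.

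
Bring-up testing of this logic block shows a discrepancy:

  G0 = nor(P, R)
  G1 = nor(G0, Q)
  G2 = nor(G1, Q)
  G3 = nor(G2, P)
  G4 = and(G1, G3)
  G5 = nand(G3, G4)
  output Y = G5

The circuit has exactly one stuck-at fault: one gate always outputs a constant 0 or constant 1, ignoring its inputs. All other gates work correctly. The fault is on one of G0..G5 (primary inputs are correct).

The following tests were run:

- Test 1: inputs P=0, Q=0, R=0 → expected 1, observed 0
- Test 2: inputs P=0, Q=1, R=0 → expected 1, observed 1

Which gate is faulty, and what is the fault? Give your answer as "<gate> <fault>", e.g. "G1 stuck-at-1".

Fault-free values for test 1 (P=0, Q=0, R=0): G0=1, G1=0, G2=1, G3=0, G4=0, G5=1, giving Y=1. Observed 0.
Test 1: faults giving observed 0 are {G0 stuck-at-0, G1 stuck-at-1, G5 stuck-at-0}.
Test 2 (P=0, Q=1, R=0): fault-free G0=1, G1=0, G2=0, G3=1, G4=0, G5=1 → 1; observed 1. Eliminates G1 stuck-at-1, G5 stuck-at-0.
Only G0 stuck-at-0 is consistent with every test.

G0 stuck-at-0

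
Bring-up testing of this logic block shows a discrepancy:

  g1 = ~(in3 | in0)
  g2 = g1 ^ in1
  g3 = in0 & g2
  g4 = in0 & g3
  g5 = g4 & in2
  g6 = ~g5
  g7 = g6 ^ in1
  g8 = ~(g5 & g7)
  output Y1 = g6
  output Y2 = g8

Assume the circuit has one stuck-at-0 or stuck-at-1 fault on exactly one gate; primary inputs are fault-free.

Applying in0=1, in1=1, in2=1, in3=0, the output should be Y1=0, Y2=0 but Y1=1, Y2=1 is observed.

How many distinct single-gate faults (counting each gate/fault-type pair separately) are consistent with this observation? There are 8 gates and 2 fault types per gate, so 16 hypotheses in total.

6

Fault-free: g1=0, g2=1, g3=1, g4=1, g5=1, g6=0, g7=1, g8=0 → Y1=0, Y2=0. Observed Y1=1, Y2=1.
  g1: stuck-at-1 ✓; others ✗
  g2: stuck-at-0 ✓; others ✗
  g3: stuck-at-0 ✓; others ✗
  g4: stuck-at-0 ✓; others ✗
  g5: stuck-at-0 ✓; others ✗
  g6: stuck-at-1 ✓; others ✗
  g7: none of the 2 fault types match ✗
  g8: none of the 2 fault types match ✗
Consistent faults: {g1 stuck-at-1, g2 stuck-at-0, g3 stuck-at-0, g4 stuck-at-0, g5 stuck-at-0, g6 stuck-at-1} — 6 in all.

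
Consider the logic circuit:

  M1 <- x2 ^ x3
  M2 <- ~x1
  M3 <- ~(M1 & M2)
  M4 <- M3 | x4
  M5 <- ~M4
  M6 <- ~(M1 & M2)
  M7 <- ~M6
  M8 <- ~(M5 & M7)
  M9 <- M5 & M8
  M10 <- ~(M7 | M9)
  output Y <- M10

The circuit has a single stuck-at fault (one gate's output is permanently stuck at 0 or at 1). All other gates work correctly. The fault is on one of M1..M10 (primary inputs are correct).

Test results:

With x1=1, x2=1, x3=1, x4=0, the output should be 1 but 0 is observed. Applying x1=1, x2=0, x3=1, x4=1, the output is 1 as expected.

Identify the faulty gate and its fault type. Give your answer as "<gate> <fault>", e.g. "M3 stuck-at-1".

Fault-free values for test 1 (x1=1, x2=1, x3=1, x4=0): M1=0, M2=0, M3=1, M4=1, M5=0, M6=1, M7=0, M8=1, M9=0, M10=1, giving Y=1. Observed 0.
Test 1: faults giving observed 0 are {M3 stuck-at-0, M4 stuck-at-0, M5 stuck-at-1, M6 stuck-at-0, M7 stuck-at-1, M9 stuck-at-1, M10 stuck-at-0}.
Test 2 (x1=1, x2=0, x3=1, x4=1): fault-free M1=1, M2=0, M3=1, M4=1, M5=0, M6=1, M7=0, M8=1, M9=0, M10=1 → 1; observed 1. Eliminates M4 stuck-at-0, M5 stuck-at-1, M6 stuck-at-0, M7 stuck-at-1, M9 stuck-at-1, M10 stuck-at-0.
Only M3 stuck-at-0 is consistent with every test.

M3 stuck-at-0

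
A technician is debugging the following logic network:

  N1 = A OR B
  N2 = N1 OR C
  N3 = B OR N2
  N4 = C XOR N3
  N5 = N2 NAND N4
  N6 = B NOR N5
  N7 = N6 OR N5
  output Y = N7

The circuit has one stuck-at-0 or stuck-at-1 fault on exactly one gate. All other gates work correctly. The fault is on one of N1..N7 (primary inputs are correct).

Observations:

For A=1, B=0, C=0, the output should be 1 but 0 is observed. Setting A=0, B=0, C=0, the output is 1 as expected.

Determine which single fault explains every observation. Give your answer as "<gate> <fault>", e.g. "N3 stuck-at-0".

N6 stuck-at-0

Fault-free values for test 1 (A=1, B=0, C=0): N1=1, N2=1, N3=1, N4=1, N5=0, N6=1, N7=1, giving Y=1. Observed 0.
Test 1: faults giving observed 0 are {N6 stuck-at-0, N7 stuck-at-0}.
Test 2 (A=0, B=0, C=0): fault-free N1=0, N2=0, N3=0, N4=0, N5=1, N6=0, N7=1 → 1; observed 1. Eliminates N7 stuck-at-0.
Only N6 stuck-at-0 is consistent with every test.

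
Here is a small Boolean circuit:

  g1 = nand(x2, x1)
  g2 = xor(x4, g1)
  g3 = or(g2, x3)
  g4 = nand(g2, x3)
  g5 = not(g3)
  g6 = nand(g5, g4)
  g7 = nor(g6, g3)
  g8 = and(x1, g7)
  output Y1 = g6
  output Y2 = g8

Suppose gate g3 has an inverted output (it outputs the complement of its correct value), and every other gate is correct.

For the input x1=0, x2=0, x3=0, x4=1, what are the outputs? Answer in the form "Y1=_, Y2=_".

Propagate with g3 forced: g1=1, g2=0, g3=1 [inverted output], g4=1, g5=0, g6=1, g7=0, g8=0.
So the outputs are Y1=1, Y2=0. (Without the fault they would be Y1=0, Y2=0.)

Y1=1, Y2=0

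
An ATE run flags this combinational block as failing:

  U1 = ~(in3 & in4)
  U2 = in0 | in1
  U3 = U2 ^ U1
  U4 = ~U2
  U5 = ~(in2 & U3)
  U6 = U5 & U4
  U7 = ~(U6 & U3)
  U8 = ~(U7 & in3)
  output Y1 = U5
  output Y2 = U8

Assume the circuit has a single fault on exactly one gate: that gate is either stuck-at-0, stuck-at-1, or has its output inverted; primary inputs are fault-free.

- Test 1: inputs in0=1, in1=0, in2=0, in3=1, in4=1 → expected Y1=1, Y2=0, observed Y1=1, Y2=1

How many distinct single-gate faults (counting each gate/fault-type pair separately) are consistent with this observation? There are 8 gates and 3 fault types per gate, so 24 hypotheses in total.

Fault-free: U1=0, U2=1, U3=1, U4=0, U5=1, U6=0, U7=1, U8=0 → Y1=1, Y2=0. Observed Y1=1, Y2=1.
  U1: none of the 3 fault types match ✗
  U2: none of the 3 fault types match ✗
  U3: none of the 3 fault types match ✗
  U4: stuck-at-1, inverted output ✓; others ✗
  U5: none of the 3 fault types match ✗
  U6: stuck-at-1, inverted output ✓; others ✗
  U7: stuck-at-0, inverted output ✓; others ✗
  U8: stuck-at-1, inverted output ✓; others ✗
Consistent faults: {U4 stuck-at-1, U4 inverted output, U6 stuck-at-1, U6 inverted output, U7 stuck-at-0, U7 inverted output, U8 stuck-at-1, U8 inverted output} — 8 in all.

8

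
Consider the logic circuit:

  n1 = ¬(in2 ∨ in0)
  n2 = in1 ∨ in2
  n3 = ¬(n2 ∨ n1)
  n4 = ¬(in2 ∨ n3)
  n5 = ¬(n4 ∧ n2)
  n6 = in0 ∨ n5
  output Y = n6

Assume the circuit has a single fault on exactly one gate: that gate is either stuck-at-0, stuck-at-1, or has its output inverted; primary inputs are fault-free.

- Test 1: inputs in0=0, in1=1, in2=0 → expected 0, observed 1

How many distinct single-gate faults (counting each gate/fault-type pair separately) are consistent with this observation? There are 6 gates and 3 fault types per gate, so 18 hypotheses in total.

10

Fault-free: n1=1, n2=1, n3=0, n4=1, n5=0, n6=0 → 0. Observed 1.
  n1: none of the 3 fault types match ✗
  n2: stuck-at-0, inverted output ✓; others ✗
  n3: stuck-at-1, inverted output ✓; others ✗
  n4: stuck-at-0, inverted output ✓; others ✗
  n5: stuck-at-1, inverted output ✓; others ✗
  n6: stuck-at-1, inverted output ✓; others ✗
Consistent faults: {n2 stuck-at-0, n2 inverted output, n3 stuck-at-1, n3 inverted output, n4 stuck-at-0, n4 inverted output, n5 stuck-at-1, n5 inverted output, n6 stuck-at-1, n6 inverted output} — 10 in all.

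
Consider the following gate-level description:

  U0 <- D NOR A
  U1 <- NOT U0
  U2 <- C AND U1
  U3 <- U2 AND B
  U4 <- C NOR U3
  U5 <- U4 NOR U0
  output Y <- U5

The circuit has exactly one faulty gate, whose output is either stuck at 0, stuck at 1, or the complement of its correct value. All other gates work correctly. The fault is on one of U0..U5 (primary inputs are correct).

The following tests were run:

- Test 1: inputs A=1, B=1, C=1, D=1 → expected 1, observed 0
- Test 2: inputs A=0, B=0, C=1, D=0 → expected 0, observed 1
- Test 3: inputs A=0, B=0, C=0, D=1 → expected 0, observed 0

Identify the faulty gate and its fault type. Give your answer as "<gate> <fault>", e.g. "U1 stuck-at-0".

Fault-free values for test 1 (A=1, B=1, C=1, D=1): U0=0, U1=1, U2=1, U3=1, U4=0, U5=1, giving Y=1. Observed 0.
Test 1: faults giving observed 0 are {U0 stuck-at-1, U0 inverted output, U4 stuck-at-1, U4 inverted output, U5 stuck-at-0, U5 inverted output}.
Test 2 (A=0, B=0, C=1, D=0): fault-free U0=1, U1=0, U2=0, U3=0, U4=0, U5=0 → 0; observed 1. Eliminates U0 stuck-at-1, U4 stuck-at-1, U4 inverted output, U5 stuck-at-0.
Test 3 (A=0, B=0, C=0, D=1): fault-free U0=0, U1=1, U2=0, U3=0, U4=1, U5=0 → 0; observed 0. Eliminates U5 inverted output.
Only U0 inverted output is consistent with every test.

U0 inverted output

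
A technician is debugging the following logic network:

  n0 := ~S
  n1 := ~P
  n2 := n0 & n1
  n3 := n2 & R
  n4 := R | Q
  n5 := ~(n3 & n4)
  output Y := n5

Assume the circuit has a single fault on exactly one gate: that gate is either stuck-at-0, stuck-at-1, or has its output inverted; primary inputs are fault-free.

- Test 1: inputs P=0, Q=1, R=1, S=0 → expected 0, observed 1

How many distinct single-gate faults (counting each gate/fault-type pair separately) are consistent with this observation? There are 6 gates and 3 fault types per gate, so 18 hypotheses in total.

Fault-free: n0=1, n1=1, n2=1, n3=1, n4=1, n5=0 → 0. Observed 1.
  n0: stuck-at-0, inverted output ✓; others ✗
  n1: stuck-at-0, inverted output ✓; others ✗
  n2: stuck-at-0, inverted output ✓; others ✗
  n3: stuck-at-0, inverted output ✓; others ✗
  n4: stuck-at-0, inverted output ✓; others ✗
  n5: stuck-at-1, inverted output ✓; others ✗
Consistent faults: {n0 stuck-at-0, n0 inverted output, n1 stuck-at-0, n1 inverted output, n2 stuck-at-0, n2 inverted output, n3 stuck-at-0, n3 inverted output, n4 stuck-at-0, n4 inverted output, n5 stuck-at-1, n5 inverted output} — 12 in all.

12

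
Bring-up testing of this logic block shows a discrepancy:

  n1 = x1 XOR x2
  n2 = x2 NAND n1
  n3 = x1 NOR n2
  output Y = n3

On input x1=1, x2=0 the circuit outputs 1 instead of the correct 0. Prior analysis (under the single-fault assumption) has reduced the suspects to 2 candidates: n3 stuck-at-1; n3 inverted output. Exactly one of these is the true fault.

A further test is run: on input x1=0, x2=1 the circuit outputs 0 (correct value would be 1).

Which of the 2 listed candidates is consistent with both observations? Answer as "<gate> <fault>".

n3 inverted output

Evaluate each candidate on input x1=0, x2=1:
  n3 stuck-at-1: n1=1, n2=0, n3=1 [stuck-at-1] → 1 — eliminated
  n3 inverted output: n1=1, n2=0, n3=0 [inverted output] → 0 — matches
Only n3 inverted output reproduces the observed 0.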